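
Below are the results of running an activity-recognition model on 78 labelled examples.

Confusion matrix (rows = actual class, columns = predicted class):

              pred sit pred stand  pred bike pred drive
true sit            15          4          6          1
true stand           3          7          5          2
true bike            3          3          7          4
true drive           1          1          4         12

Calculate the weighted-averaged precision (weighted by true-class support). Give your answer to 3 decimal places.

Per-class precision (TP/(TP+FP)):
  sit: TP=15, FP=3+3+1=7 → 15/22 = 0.6818
  stand: TP=7, FP=4+3+1=8 → 7/15 = 0.4667
  bike: TP=7, FP=6+5+4=15 → 7/22 = 0.3182
  drive: TP=12, FP=1+2+4=7 → 12/19 = 0.6316
Weighted-precision = Σ (supportᵢ/N)·precisionᵢ with N=78: (26/78)·0.6818 + (17/78)·0.4667 + (17/78)·0.3182 + (18/78)·0.6316 = 0.544

0.544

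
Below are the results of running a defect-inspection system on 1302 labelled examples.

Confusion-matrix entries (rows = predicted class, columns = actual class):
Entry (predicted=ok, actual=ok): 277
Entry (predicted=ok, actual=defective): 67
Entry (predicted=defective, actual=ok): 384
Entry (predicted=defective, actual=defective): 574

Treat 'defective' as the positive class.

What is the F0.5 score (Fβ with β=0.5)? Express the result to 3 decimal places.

0.642

Fβ = (1+β²)·TP / ((1+β²)·TP + β²·FN + FP), with β²=1/4
= 1.25·574 / (1.25·574 + 0.25·67 + 384) = 0.642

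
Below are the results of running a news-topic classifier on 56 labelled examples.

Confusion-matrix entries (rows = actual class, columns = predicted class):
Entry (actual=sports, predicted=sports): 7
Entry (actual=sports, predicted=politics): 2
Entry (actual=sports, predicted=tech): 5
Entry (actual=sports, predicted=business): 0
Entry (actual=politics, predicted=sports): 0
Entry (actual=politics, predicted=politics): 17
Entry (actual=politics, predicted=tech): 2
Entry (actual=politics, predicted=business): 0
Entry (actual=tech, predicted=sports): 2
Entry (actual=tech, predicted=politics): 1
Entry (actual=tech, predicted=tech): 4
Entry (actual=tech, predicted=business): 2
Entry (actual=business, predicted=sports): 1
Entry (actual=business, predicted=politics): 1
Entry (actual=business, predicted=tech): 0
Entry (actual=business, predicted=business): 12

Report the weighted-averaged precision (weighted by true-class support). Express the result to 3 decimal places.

0.722

Per-class precision (TP/(TP+FP)):
  sports: TP=7, FP=0+2+1=3 → 7/10 = 0.7000
  politics: TP=17, FP=2+1+1=4 → 17/21 = 0.8095
  tech: TP=4, FP=5+2+0=7 → 4/11 = 0.3636
  business: TP=12, FP=0+0+2=2 → 12/14 = 0.8571
Weighted-precision = Σ (supportᵢ/N)·precisionᵢ with N=56: (14/56)·0.7000 + (19/56)·0.8095 + (9/56)·0.3636 + (14/56)·0.8571 = 0.722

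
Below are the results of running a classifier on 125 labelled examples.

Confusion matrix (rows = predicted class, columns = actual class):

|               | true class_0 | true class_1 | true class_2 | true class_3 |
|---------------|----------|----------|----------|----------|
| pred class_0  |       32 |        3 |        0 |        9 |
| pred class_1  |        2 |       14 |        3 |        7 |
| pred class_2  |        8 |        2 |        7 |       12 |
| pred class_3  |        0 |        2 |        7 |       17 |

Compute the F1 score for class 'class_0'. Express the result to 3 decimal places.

Take TP from the diagonal, FP from the rest of the 'class_0' prediction marginal, FN from the rest of the 'class_0' actual marginal.
F1 score = 2·TP/(2·TP+FP+FN).
class_0: TP=32, FP=3+0+9=12, FN=2+8+0=10 → 64/86 = 0.7442

0.744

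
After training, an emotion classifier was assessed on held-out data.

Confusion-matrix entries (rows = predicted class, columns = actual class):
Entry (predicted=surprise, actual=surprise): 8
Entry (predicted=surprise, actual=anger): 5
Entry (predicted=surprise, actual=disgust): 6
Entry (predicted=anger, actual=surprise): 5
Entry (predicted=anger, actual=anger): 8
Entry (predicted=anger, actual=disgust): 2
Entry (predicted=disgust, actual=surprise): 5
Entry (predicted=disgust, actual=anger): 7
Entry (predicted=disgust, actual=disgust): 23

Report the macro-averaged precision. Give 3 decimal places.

Per-class precision (TP/(TP+FP)):
  surprise: TP=8, FP=5+6=11 → 8/19 = 0.4211
  anger: TP=8, FP=5+2=7 → 8/15 = 0.5333
  disgust: TP=23, FP=5+7=12 → 23/35 = 0.6571
Macro-precision = mean = (0.4211 + 0.5333 + 0.6571) / 3 = 0.537

0.537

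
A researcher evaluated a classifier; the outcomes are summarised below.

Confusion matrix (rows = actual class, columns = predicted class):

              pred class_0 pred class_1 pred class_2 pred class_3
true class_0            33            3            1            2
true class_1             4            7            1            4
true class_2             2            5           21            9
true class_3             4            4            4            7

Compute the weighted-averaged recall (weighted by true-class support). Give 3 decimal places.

0.613

Per-class recall (TP/(TP+FN)):
  class_0: TP=33, FN=3+1+2=6 → 33/39 = 0.8462
  class_1: TP=7, FN=4+1+4=9 → 7/16 = 0.4375
  class_2: TP=21, FN=2+5+9=16 → 21/37 = 0.5676
  class_3: TP=7, FN=4+4+4=12 → 7/19 = 0.3684
Weighted-recall = Σ (supportᵢ/N)·recallᵢ with N=111: (39/111)·0.8462 + (16/111)·0.4375 + (37/111)·0.5676 + (19/111)·0.3684 = 0.613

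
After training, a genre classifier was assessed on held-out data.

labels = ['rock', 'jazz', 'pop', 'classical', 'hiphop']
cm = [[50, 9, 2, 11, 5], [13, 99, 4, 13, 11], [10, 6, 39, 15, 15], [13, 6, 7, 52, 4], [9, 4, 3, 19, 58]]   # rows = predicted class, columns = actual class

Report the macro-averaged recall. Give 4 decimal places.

0.6260

Per-class recall (TP/(TP+FN)):
  rock: TP=50, FN=13+10+13+9=45 → 50/95 = 0.52632
  jazz: TP=99, FN=9+6+6+4=25 → 99/124 = 0.79839
  pop: TP=39, FN=2+4+7+3=16 → 39/55 = 0.70909
  classical: TP=52, FN=11+13+15+19=58 → 52/110 = 0.47273
  hiphop: TP=58, FN=5+11+15+4=35 → 58/93 = 0.62366
Macro-recall = mean = (0.52632 + 0.79839 + 0.70909 + 0.47273 + 0.62366) / 5 = 0.6260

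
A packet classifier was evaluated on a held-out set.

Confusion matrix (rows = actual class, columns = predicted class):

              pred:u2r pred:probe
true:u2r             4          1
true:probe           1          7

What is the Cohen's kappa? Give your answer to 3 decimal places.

0.675

Observed agreement pₒ = trace/N = 11/13 = 0.8462
Expected agreement pₑ = Σ (rowᵢ·colᵢ)/N² = (5·5 + 8·8)/13² = 0.5266
κ = (pₒ − pₑ)/(1 − pₑ) = (0.8462 − 0.5266)/(1 − 0.5266) = 0.675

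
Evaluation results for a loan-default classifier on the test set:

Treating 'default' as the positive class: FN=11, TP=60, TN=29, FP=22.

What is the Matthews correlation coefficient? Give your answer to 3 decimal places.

MCC = (TP·TN − FP·FN) / √((TP+FP)(TP+FN)(TN+FP)(TN+FN))
Numerator = 60·29 − 22·11 = 1498
Denominator = √(82·71·51·40) = √11876880 = 3446.2850
MCC = 1498 / 3446.2850 = 0.435

0.435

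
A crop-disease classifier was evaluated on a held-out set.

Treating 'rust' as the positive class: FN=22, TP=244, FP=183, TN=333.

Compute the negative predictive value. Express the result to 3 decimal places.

0.938

NPV = TN/(TN+FN) = 333/(333+22) = 0.938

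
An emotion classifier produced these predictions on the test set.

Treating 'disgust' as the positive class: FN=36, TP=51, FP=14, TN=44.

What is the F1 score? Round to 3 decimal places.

Precision = TP/(TP+FP) = 51/65 = 0.7846
Recall = TP/(TP+FN) = 51/87 = 0.5862
F1 = 2·TP/(2·TP+FP+FN) = 102/152 = 0.671

0.671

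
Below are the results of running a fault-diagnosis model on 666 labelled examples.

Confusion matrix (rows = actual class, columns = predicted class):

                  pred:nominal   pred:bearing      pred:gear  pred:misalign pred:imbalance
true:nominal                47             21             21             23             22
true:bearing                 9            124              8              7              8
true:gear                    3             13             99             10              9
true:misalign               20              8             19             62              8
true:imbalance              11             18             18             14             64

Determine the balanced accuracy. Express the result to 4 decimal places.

0.5853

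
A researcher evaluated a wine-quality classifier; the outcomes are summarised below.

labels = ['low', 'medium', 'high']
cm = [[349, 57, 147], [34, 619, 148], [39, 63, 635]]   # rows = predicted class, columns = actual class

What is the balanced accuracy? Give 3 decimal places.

Balanced accuracy = mean of per-class recall.
  low: recall = 349/422 = 0.8270
  medium: recall = 619/739 = 0.8376
  high: recall = 635/930 = 0.6828
Mean = (0.8270 + 0.8376 + 0.6828) / 3 = 0.782

0.782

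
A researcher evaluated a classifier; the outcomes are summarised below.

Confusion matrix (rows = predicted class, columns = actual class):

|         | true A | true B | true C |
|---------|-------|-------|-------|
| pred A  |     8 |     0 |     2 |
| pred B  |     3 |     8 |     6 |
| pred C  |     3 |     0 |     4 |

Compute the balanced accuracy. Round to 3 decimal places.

0.635

Balanced accuracy = mean of per-class recall.
  A: recall = 8/14 = 0.5714
  B: recall = 8/8 = 1.0000
  C: recall = 4/12 = 0.3333
Mean = (0.5714 + 1.0000 + 0.3333) / 3 = 0.635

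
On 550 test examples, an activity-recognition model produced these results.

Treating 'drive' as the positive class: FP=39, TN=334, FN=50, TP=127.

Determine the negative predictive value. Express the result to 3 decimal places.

0.870

NPV = TN/(TN+FN) = 334/(334+50) = 0.870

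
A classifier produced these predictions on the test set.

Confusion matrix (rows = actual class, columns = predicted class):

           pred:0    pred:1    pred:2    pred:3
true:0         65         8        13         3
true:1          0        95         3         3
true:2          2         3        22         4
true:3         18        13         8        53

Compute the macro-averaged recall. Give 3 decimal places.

Per-class recall (TP/(TP+FN)):
  0: TP=65, FN=8+13+3=24 → 65/89 = 0.7303
  1: TP=95, FN=0+3+3=6 → 95/101 = 0.9406
  2: TP=22, FN=2+3+4=9 → 22/31 = 0.7097
  3: TP=53, FN=18+13+8=39 → 53/92 = 0.5761
Macro-recall = mean = (0.7303 + 0.9406 + 0.7097 + 0.5761) / 4 = 0.739

0.739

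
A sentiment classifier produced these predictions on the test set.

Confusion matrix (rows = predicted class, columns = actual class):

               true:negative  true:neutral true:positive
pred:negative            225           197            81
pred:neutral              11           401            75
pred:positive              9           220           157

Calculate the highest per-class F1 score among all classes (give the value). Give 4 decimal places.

0.6146

Per-class F1 score (2·TP/(2·TP+FP+FN)):
  negative: TP=225, FP=197+81=278, FN=11+9=20 → 450/748 = 0.60160
  neutral: TP=401, FP=11+75=86, FN=197+220=417 → 802/1305 = 0.61456
  positive: TP=157, FP=9+220=229, FN=81+75=156 → 314/699 = 0.44921
Highest is class 'neutral' with F1 score = 0.6146.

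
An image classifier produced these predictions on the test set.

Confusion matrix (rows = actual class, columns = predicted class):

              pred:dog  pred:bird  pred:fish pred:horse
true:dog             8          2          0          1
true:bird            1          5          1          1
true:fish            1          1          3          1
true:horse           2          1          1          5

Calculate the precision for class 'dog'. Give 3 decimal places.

Take TP from the diagonal, FP from the rest of the 'dog' prediction marginal, FN from the rest of the 'dog' actual marginal.
precision = TP/(TP+FP).
dog: TP=8, FP=1+1+2=4 → 8/12 = 0.6667

0.667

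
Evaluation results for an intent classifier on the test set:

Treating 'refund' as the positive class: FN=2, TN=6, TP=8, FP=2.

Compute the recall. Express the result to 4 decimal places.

0.8000

Recall = TP/(TP+FN) = 8/(8+2) = 8/10 = 0.8000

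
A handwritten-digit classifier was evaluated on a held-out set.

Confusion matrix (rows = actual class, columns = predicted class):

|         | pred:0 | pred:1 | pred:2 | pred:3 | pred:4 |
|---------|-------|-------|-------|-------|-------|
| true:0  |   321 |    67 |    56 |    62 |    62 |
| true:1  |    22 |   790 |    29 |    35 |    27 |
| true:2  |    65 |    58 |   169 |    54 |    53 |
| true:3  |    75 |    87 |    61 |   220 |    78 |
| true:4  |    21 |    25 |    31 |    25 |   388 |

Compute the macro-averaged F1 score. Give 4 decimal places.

0.6116

Per-class F1 score (2·TP/(2·TP+FP+FN)):
  0: TP=321, FP=22+65+75+21=183, FN=67+56+62+62=247 → 642/1072 = 0.59888
  1: TP=790, FP=67+58+87+25=237, FN=22+29+35+27=113 → 1580/1930 = 0.81865
  2: TP=169, FP=56+29+61+31=177, FN=65+58+54+53=230 → 338/745 = 0.45369
  3: TP=220, FP=62+35+54+25=176, FN=75+87+61+78=301 → 440/917 = 0.47983
  4: TP=388, FP=62+27+53+78=220, FN=21+25+31+25=102 → 776/1098 = 0.70674
Macro-F1 score = mean = (0.59888 + 0.81865 + 0.45369 + 0.47983 + 0.70674) / 5 = 0.6116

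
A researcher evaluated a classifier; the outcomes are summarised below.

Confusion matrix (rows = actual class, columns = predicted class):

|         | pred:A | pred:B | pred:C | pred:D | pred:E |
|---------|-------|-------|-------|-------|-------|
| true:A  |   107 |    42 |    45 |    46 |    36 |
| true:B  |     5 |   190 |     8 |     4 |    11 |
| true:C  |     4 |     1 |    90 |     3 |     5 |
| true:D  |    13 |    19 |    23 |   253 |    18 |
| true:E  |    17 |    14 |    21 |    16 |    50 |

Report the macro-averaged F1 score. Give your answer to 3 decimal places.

Per-class F1 score (2·TP/(2·TP+FP+FN)):
  A: TP=107, FP=5+4+13+17=39, FN=42+45+46+36=169 → 214/422 = 0.5071
  B: TP=190, FP=42+1+19+14=76, FN=5+8+4+11=28 → 380/484 = 0.7851
  C: TP=90, FP=45+8+23+21=97, FN=4+1+3+5=13 → 180/290 = 0.6207
  D: TP=253, FP=46+4+3+16=69, FN=13+19+23+18=73 → 506/648 = 0.7809
  E: TP=50, FP=36+11+5+18=70, FN=17+14+21+16=68 → 100/238 = 0.4202
Macro-F1 score = mean = (0.5071 + 0.7851 + 0.6207 + 0.7809 + 0.4202) / 5 = 0.623

0.623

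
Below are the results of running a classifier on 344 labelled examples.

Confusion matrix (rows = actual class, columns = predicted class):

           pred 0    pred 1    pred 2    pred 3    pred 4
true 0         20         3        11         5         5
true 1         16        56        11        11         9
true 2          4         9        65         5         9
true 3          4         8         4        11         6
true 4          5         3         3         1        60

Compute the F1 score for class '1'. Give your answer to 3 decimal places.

0.615

Take TP from the diagonal, FP from the rest of the '1' prediction marginal, FN from the rest of the '1' actual marginal.
F1 score = 2·TP/(2·TP+FP+FN).
1: TP=56, FP=3+9+8+3=23, FN=16+11+11+9=47 → 112/182 = 0.6154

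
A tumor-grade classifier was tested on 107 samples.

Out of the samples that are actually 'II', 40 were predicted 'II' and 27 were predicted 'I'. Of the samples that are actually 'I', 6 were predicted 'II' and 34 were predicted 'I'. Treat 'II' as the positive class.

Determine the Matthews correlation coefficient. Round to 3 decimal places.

MCC = (TP·TN − FP·FN) / √((TP+FP)(TP+FN)(TN+FP)(TN+FN))
Numerator = 40·34 − 6·27 = 1198
Denominator = √(46·67·40·61) = √7520080 = 2742.2764
MCC = 1198 / 2742.2764 = 0.437

0.437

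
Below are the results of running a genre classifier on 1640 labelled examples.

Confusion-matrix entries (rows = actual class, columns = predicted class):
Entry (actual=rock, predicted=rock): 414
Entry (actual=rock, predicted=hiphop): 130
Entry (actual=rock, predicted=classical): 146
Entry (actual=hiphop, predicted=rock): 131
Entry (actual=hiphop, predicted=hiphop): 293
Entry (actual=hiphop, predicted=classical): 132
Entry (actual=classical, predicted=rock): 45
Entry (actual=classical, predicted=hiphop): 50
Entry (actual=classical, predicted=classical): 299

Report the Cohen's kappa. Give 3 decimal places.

0.420

Observed agreement pₒ = trace/N = 1006/1640 = 0.6134
Expected agreement pₑ = Σ (rowᵢ·colᵢ)/N² = (690·590 + 556·473 + 394·577)/1640² = 0.3337
κ = (pₒ − pₑ)/(1 − pₑ) = (0.6134 − 0.3337)/(1 − 0.3337) = 0.420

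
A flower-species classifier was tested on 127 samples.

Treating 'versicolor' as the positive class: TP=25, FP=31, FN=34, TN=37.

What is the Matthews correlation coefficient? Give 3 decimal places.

-0.032

MCC = (TP·TN − FP·FN) / √((TP+FP)(TP+FN)(TN+FP)(TN+FN))
Numerator = 25·37 − 31·34 = -129
Denominator = √(56·59·68·71) = √15951712 = 3993.9594
MCC = -129 / 3993.9594 = -0.032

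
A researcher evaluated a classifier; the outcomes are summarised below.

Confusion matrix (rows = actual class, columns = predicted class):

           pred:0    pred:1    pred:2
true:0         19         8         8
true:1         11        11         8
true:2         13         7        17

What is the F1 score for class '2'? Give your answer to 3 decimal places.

0.486

Treat '2' as positive and all other classes as negative.
F1 score = 2·TP/(2·TP+FP+FN).
2: TP=17, FP=8+8=16, FN=13+7=20 → 34/70 = 0.4857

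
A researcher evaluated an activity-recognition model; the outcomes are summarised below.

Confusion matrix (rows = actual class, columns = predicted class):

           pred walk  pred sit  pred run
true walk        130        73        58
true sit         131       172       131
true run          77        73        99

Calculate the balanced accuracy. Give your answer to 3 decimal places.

Balanced accuracy = mean of per-class recall.
  walk: recall = 130/261 = 0.4981
  sit: recall = 172/434 = 0.3963
  run: recall = 99/249 = 0.3976
Mean = (0.4981 + 0.3963 + 0.3976) / 3 = 0.431

0.431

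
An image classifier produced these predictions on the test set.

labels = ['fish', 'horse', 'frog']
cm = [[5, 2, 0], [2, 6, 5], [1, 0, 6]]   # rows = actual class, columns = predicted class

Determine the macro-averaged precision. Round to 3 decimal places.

0.640

Per-class precision (TP/(TP+FP)):
  fish: TP=5, FP=2+1=3 → 5/8 = 0.6250
  horse: TP=6, FP=2+0=2 → 6/8 = 0.7500
  frog: TP=6, FP=0+5=5 → 6/11 = 0.5455
Macro-precision = mean = (0.6250 + 0.7500 + 0.5455) / 3 = 0.640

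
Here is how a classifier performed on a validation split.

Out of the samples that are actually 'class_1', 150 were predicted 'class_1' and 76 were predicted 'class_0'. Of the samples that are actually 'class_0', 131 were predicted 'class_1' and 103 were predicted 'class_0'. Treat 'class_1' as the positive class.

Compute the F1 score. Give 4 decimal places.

Precision = TP/(TP+FP) = 150/281 = 0.5338
Recall = TP/(TP+FN) = 150/226 = 0.6637
F1 = 2·TP/(2·TP+FP+FN) = 300/507 = 0.5917

0.5917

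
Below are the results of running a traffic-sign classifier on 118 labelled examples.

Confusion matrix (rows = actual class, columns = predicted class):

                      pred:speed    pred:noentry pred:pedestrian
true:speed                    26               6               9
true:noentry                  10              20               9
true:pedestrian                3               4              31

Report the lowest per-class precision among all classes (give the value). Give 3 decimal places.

Per-class precision (TP/(TP+FP)):
  speed: TP=26, FP=10+3=13 → 26/39 = 0.6667
  noentry: TP=20, FP=6+4=10 → 20/30 = 0.6667
  pedestrian: TP=31, FP=9+9=18 → 31/49 = 0.6327
Lowest is class 'pedestrian' with precision = 0.633.

0.633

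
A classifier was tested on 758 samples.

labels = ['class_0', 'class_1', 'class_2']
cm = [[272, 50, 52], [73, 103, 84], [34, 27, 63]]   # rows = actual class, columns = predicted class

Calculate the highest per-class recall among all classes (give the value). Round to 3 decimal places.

Per-class recall (TP/(TP+FN)):
  class_0: TP=272, FN=50+52=102 → 272/374 = 0.7273
  class_1: TP=103, FN=73+84=157 → 103/260 = 0.3962
  class_2: TP=63, FN=34+27=61 → 63/124 = 0.5081
Highest is class 'class_0' with recall = 0.727.

0.727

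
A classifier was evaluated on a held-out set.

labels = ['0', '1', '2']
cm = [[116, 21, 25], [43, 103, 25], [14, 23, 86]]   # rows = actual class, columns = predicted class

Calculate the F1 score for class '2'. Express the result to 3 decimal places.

0.664

F1 score = 2·TP/(2·TP+FP+FN).
2: TP=86, FP=25+25=50, FN=14+23=37 → 172/259 = 0.6641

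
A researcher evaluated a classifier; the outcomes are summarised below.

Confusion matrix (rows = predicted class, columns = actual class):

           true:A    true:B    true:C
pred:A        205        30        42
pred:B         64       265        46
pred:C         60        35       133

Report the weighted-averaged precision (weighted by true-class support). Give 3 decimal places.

0.688

Per-class precision (TP/(TP+FP)):
  A: TP=205, FP=30+42=72 → 205/277 = 0.7401
  B: TP=265, FP=64+46=110 → 265/375 = 0.7067
  C: TP=133, FP=60+35=95 → 133/228 = 0.5833
Weighted-precision = Σ (supportᵢ/N)·precisionᵢ with N=880: (329/880)·0.7401 + (330/880)·0.7067 + (221/880)·0.5833 = 0.688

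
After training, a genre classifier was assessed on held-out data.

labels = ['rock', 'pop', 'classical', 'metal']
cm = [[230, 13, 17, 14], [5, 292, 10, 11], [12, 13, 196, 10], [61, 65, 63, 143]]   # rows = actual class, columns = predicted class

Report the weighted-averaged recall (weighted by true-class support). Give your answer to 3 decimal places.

Per-class recall (TP/(TP+FN)):
  rock: TP=230, FN=13+17+14=44 → 230/274 = 0.8394
  pop: TP=292, FN=5+10+11=26 → 292/318 = 0.9182
  classical: TP=196, FN=12+13+10=35 → 196/231 = 0.8485
  metal: TP=143, FN=61+65+63=189 → 143/332 = 0.4307
Weighted-recall = Σ (supportᵢ/N)·recallᵢ with N=1155: (274/1155)·0.8394 + (318/1155)·0.9182 + (231/1155)·0.8485 + (332/1155)·0.4307 = 0.745

0.745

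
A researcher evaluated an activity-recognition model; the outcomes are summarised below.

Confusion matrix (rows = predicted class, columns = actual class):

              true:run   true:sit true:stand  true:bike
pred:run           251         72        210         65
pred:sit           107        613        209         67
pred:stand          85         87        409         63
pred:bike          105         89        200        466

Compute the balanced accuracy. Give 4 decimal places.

Balanced accuracy = mean of per-class recall.
  run: recall = 251/548 = 0.45803
  sit: recall = 613/861 = 0.71196
  stand: recall = 409/1028 = 0.39786
  bike: recall = 466/661 = 0.70499
Mean = (0.45803 + 0.71196 + 0.39786 + 0.70499) / 4 = 0.5682

0.5682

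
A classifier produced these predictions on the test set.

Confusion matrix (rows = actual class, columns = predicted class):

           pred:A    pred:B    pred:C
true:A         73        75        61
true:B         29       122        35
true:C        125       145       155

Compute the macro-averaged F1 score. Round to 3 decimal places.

Per-class F1 score (2·TP/(2·TP+FP+FN)):
  A: TP=73, FP=29+125=154, FN=75+61=136 → 146/436 = 0.3349
  B: TP=122, FP=75+145=220, FN=29+35=64 → 244/528 = 0.4621
  C: TP=155, FP=61+35=96, FN=125+145=270 → 310/676 = 0.4586
Macro-F1 score = mean = (0.3349 + 0.4621 + 0.4586) / 3 = 0.419

0.419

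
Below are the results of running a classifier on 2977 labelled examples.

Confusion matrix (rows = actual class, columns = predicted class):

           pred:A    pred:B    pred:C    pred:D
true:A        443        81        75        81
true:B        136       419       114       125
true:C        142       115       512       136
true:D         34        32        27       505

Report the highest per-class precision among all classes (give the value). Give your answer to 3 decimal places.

0.703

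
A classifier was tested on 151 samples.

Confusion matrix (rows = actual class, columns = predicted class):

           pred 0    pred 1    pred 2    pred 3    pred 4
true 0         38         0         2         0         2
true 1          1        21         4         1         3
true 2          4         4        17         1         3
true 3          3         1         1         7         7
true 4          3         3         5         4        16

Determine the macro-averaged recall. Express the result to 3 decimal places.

Per-class recall (TP/(TP+FN)):
  0: TP=38, FN=0+2+0+2=4 → 38/42 = 0.9048
  1: TP=21, FN=1+4+1+3=9 → 21/30 = 0.7000
  2: TP=17, FN=4+4+1+3=12 → 17/29 = 0.5862
  3: TP=7, FN=3+1+1+7=12 → 7/19 = 0.3684
  4: TP=16, FN=3+3+5+4=15 → 16/31 = 0.5161
Macro-recall = mean = (0.9048 + 0.7000 + 0.5862 + 0.3684 + 0.5161) / 5 = 0.615

0.615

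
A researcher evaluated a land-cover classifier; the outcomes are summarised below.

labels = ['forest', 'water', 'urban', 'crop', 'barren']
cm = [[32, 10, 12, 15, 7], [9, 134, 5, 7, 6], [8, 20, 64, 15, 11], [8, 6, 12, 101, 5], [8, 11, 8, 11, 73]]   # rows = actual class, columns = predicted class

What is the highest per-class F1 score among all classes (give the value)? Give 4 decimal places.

0.7836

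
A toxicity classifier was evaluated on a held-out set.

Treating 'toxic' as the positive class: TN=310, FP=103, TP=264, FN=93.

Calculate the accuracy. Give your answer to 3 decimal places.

0.745

Accuracy = (TP+TN)/N = (264+310)/770 = 0.745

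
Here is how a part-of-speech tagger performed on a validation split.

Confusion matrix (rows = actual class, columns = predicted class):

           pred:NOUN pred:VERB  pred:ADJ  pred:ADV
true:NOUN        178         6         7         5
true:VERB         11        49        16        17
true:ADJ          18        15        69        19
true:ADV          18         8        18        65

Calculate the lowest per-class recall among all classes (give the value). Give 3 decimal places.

Per-class recall (TP/(TP+FN)):
  NOUN: TP=178, FN=6+7+5=18 → 178/196 = 0.9082
  VERB: TP=49, FN=11+16+17=44 → 49/93 = 0.5269
  ADJ: TP=69, FN=18+15+19=52 → 69/121 = 0.5702
  ADV: TP=65, FN=18+8+18=44 → 65/109 = 0.5963
Lowest is class 'VERB' with recall = 0.527.

0.527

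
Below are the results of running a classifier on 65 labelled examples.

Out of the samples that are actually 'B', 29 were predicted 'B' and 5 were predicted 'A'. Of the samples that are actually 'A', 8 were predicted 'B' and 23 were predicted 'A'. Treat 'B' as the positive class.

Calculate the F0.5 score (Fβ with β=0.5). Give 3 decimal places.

Fβ = (1+β²)·TP / ((1+β²)·TP + β²·FN + FP), with β²=1/4
= 1.25·29 / (1.25·29 + 0.25·5 + 8) = 0.797

0.797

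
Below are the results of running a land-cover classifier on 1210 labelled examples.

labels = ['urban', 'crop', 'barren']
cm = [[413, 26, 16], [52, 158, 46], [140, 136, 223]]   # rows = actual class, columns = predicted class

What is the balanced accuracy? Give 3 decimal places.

Balanced accuracy = mean of per-class recall.
  urban: recall = 413/455 = 0.9077
  crop: recall = 158/256 = 0.6172
  barren: recall = 223/499 = 0.4469
Mean = (0.9077 + 0.6172 + 0.4469) / 3 = 0.657

0.657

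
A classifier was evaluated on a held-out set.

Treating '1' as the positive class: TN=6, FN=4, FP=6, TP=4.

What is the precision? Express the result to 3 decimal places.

Precision = TP/(TP+FP) = 4/(4+6) = 4/10 = 0.400

0.400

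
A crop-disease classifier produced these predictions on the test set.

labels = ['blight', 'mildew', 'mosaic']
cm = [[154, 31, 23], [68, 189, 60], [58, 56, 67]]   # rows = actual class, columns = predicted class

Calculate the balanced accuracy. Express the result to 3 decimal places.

Balanced accuracy = mean of per-class recall.
  blight: recall = 154/208 = 0.7404
  mildew: recall = 189/317 = 0.5962
  mosaic: recall = 67/181 = 0.3702
Mean = (0.7404 + 0.5962 + 0.3702) / 3 = 0.569

0.569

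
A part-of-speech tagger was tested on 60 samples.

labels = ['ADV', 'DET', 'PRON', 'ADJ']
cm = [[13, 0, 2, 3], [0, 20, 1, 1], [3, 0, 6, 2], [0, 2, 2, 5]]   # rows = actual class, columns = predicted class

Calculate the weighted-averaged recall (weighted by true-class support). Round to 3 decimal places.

Per-class recall (TP/(TP+FN)):
  ADV: TP=13, FN=0+2+3=5 → 13/18 = 0.7222
  DET: TP=20, FN=0+1+1=2 → 20/22 = 0.9091
  PRON: TP=6, FN=3+0+2=5 → 6/11 = 0.5455
  ADJ: TP=5, FN=0+2+2=4 → 5/9 = 0.5556
Weighted-recall = Σ (supportᵢ/N)·recallᵢ with N=60: (18/60)·0.7222 + (22/60)·0.9091 + (11/60)·0.5455 + (9/60)·0.5556 = 0.733

0.733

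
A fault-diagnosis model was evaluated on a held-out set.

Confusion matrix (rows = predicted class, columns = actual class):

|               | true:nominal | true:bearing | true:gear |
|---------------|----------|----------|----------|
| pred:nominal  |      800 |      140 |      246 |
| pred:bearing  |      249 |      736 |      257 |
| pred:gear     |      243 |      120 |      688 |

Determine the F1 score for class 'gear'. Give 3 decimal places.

0.614

Treat 'gear' as positive and all other classes as negative.
F1 score = 2·TP/(2·TP+FP+FN).
gear: TP=688, FP=243+120=363, FN=246+257=503 → 1376/2242 = 0.6137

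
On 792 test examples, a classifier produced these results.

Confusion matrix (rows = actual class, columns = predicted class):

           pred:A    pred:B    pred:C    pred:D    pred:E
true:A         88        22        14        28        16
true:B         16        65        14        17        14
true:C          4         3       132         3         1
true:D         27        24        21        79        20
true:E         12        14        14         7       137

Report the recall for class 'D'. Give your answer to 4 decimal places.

0.4620

Take TP from the diagonal, FP from the rest of the 'D' prediction marginal, FN from the rest of the 'D' actual marginal.
recall = TP/(TP+FN).
D: TP=79, FN=27+24+21+20=92 → 79/171 = 0.46199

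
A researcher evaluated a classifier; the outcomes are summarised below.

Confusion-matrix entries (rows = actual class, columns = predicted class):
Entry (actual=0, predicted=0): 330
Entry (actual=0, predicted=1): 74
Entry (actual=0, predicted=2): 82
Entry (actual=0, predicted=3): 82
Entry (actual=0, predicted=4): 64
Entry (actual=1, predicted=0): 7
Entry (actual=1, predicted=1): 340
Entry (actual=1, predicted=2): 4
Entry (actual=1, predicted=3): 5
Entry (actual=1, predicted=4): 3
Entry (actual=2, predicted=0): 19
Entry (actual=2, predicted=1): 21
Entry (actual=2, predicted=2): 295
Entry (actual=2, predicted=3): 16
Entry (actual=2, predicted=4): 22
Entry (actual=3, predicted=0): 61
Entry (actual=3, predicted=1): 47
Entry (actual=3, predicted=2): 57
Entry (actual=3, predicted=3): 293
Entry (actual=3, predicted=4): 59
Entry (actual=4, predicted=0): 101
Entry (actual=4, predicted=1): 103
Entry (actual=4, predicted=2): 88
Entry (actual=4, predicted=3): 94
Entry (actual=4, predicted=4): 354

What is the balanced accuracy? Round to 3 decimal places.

Balanced accuracy = mean of per-class recall.
  0: recall = 330/632 = 0.5222
  1: recall = 340/359 = 0.9471
  2: recall = 295/373 = 0.7909
  3: recall = 293/517 = 0.5667
  4: recall = 354/740 = 0.4784
Mean = (0.5222 + 0.9471 + 0.7909 + 0.5667 + 0.4784) / 5 = 0.661

0.661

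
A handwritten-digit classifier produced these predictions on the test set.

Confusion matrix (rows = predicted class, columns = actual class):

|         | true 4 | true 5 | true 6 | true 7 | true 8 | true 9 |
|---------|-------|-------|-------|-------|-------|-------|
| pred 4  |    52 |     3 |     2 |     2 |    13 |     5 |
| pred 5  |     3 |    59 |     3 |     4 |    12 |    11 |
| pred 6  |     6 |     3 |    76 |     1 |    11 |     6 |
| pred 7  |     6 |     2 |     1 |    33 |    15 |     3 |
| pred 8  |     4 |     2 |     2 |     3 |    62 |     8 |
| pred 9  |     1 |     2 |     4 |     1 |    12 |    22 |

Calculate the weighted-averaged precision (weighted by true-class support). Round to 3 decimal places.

Per-class precision (TP/(TP+FP)):
  4: TP=52, FP=3+2+2+13+5=25 → 52/77 = 0.6753
  5: TP=59, FP=3+3+4+12+11=33 → 59/92 = 0.6413
  6: TP=76, FP=6+3+1+11+6=27 → 76/103 = 0.7379
  7: TP=33, FP=6+2+1+15+3=27 → 33/60 = 0.5500
  8: TP=62, FP=4+2+2+3+8=19 → 62/81 = 0.7654
  9: TP=22, FP=1+2+4+1+12=20 → 22/42 = 0.5238
Weighted-precision = Σ (supportᵢ/N)·precisionᵢ with N=455: (72/455)·0.6753 + (71/455)·0.6413 + (88/455)·0.7379 + (44/455)·0.5500 + (125/455)·0.7654 + (55/455)·0.5238 = 0.676

0.676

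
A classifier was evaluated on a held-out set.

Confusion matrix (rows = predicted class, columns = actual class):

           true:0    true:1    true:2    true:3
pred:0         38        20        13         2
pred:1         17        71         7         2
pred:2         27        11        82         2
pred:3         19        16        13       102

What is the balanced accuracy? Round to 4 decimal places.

Balanced accuracy = mean of per-class recall.
  0: recall = 38/101 = 0.37624
  1: recall = 71/118 = 0.60169
  2: recall = 82/115 = 0.71304
  3: recall = 102/108 = 0.94444
Mean = (0.37624 + 0.60169 + 0.71304 + 0.94444) / 4 = 0.6589

0.6589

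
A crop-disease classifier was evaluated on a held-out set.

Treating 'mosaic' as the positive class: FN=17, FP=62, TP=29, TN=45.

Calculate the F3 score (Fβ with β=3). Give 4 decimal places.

0.5743

Fβ = (1+β²)·TP / ((1+β²)·TP + β²·FN + FP), with β²=9
= 10·29 / (10·29 + 9·17 + 62) = 0.5743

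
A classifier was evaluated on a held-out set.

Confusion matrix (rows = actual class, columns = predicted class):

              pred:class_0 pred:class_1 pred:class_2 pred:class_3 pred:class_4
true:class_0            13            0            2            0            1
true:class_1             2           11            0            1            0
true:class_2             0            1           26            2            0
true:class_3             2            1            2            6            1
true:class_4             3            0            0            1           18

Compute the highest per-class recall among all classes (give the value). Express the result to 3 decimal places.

0.897

Per-class recall (TP/(TP+FN)):
  class_0: TP=13, FN=0+2+0+1=3 → 13/16 = 0.8125
  class_1: TP=11, FN=2+0+1+0=3 → 11/14 = 0.7857
  class_2: TP=26, FN=0+1+2+0=3 → 26/29 = 0.8966
  class_3: TP=6, FN=2+1+2+1=6 → 6/12 = 0.5000
  class_4: TP=18, FN=3+0+0+1=4 → 18/22 = 0.8182
Highest is class 'class_2' with recall = 0.897.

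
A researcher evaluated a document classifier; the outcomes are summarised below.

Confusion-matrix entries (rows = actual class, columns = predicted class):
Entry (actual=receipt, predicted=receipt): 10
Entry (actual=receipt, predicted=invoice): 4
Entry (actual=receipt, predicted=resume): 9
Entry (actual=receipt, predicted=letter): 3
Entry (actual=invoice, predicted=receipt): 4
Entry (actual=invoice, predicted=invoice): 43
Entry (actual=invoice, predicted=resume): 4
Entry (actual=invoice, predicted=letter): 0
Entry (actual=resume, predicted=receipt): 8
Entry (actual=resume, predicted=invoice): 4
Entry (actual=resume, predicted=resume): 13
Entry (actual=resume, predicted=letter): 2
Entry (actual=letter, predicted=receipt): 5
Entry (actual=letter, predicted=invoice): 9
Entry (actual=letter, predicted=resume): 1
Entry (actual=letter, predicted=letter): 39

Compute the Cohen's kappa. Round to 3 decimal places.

0.537

Observed agreement pₒ = trace/N = 105/158 = 0.6646
Expected agreement pₑ = Σ (rowᵢ·colᵢ)/N² = (26·27 + 51·60 + 27·27 + 54·44)/158² = 0.2751
κ = (pₒ − pₑ)/(1 − pₑ) = (0.6646 − 0.2751)/(1 − 0.2751) = 0.537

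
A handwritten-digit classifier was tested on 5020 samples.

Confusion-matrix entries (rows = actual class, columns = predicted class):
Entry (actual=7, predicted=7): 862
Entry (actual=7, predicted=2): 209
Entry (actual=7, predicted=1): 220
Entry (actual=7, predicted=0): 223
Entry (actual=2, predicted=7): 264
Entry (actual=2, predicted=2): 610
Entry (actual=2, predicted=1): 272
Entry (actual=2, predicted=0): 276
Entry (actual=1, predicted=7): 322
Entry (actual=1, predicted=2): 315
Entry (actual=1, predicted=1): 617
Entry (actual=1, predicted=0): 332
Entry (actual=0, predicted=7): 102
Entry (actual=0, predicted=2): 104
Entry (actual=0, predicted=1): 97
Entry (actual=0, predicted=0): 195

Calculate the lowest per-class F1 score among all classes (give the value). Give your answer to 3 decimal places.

Per-class F1 score (2·TP/(2·TP+FP+FN)):
  7: TP=862, FP=264+322+102=688, FN=209+220+223=652 → 1724/3064 = 0.5627
  2: TP=610, FP=209+315+104=628, FN=264+272+276=812 → 1220/2660 = 0.4586
  1: TP=617, FP=220+272+97=589, FN=322+315+332=969 → 1234/2792 = 0.4420
  0: TP=195, FP=223+276+332=831, FN=102+104+97=303 → 390/1524 = 0.2559
Lowest is class '0' with F1 score = 0.256.

0.256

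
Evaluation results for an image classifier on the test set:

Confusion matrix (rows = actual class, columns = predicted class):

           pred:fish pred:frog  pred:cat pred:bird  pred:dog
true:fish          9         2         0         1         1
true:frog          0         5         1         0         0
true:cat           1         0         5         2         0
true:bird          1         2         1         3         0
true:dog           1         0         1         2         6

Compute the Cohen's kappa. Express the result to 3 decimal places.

0.542

Observed agreement pₒ = trace/N = 28/44 = 0.6364
Expected agreement pₑ = Σ (rowᵢ·colᵢ)/N² = (13·12 + 6·9 + 8·8 + 7·8 + 10·7)/44² = 0.2066
κ = (pₒ − pₑ)/(1 − pₑ) = (0.6364 − 0.2066)/(1 − 0.2066) = 0.542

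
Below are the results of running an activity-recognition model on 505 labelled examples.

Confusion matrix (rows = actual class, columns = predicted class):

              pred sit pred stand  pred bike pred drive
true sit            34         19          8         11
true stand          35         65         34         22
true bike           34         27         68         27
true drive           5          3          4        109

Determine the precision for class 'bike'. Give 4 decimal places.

precision = TP/(TP+FP).
bike: TP=68, FP=8+34+4=46 → 68/114 = 0.59649

0.5965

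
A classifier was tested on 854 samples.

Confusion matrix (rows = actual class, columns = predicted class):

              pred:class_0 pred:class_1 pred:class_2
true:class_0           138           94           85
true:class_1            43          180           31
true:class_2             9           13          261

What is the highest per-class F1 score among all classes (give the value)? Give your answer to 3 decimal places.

0.791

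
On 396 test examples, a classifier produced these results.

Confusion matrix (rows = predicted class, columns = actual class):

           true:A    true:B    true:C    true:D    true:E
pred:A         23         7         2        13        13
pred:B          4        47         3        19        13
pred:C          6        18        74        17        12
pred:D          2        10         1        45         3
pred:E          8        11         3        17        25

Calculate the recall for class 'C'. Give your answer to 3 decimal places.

0.892

recall = TP/(TP+FN).
C: TP=74, FN=2+3+1+3=9 → 74/83 = 0.8916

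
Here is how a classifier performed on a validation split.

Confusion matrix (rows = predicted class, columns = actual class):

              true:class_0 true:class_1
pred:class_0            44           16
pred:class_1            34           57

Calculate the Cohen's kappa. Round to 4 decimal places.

0.3422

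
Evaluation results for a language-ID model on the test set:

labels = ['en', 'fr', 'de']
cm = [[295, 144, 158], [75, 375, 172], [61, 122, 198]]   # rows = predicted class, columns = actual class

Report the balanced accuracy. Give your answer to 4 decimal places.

Balanced accuracy = mean of per-class recall.
  en: recall = 295/431 = 0.68445
  fr: recall = 375/641 = 0.58502
  de: recall = 198/528 = 0.37500
Mean = (0.68445 + 0.58502 + 0.37500) / 3 = 0.5482

0.5482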